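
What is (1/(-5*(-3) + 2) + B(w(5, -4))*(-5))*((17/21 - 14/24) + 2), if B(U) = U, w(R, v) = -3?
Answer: 704/21 ≈ 33.524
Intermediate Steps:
(1/(-5*(-3) + 2) + B(w(5, -4))*(-5))*((17/21 - 14/24) + 2) = (1/(-5*(-3) + 2) - 3*(-5))*((17/21 - 14/24) + 2) = (1/(15 + 2) + 15)*((17*(1/21) - 14*1/24) + 2) = (1/17 + 15)*((17/21 - 7/12) + 2) = (1/17 + 15)*(19/84 + 2) = (256/17)*(187/84) = 704/21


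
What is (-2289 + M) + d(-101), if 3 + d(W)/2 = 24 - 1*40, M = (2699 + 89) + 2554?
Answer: 3015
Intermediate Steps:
M = 5342 (M = 2788 + 2554 = 5342)
d(W) = -38 (d(W) = -6 + 2*(24 - 1*40) = -6 + 2*(24 - 40) = -6 + 2*(-16) = -6 - 32 = -38)
(-2289 + M) + d(-101) = (-2289 + 5342) - 38 = 3053 - 38 = 3015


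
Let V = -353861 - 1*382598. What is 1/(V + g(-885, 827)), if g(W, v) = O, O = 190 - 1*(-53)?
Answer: -1/736216 ≈ -1.3583e-6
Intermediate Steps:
O = 243 (O = 190 + 53 = 243)
g(W, v) = 243
V = -736459 (V = -353861 - 382598 = -736459)
1/(V + g(-885, 827)) = 1/(-736459 + 243) = 1/(-736216) = -1/736216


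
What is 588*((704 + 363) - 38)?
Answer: 605052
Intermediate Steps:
588*((704 + 363) - 38) = 588*(1067 - 38) = 588*1029 = 605052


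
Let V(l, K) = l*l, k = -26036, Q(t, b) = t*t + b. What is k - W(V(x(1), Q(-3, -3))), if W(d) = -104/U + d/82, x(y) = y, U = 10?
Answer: -10670501/410 ≈ -26026.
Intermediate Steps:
Q(t, b) = b + t**2 (Q(t, b) = t**2 + b = b + t**2)
V(l, K) = l**2
W(d) = -52/5 + d/82 (W(d) = -104/10 + d/82 = -104*1/10 + d*(1/82) = -52/5 + d/82)
k - W(V(x(1), Q(-3, -3))) = -26036 - (-52/5 + (1/82)*1**2) = -26036 - (-52/5 + (1/82)*1) = -26036 - (-52/5 + 1/82) = -26036 - 1*(-4259/410) = -26036 + 4259/410 = -10670501/410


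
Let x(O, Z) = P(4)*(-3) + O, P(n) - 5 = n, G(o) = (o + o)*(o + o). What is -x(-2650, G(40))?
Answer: 2677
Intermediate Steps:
G(o) = 4*o**2 (G(o) = (2*o)*(2*o) = 4*o**2)
P(n) = 5 + n
x(O, Z) = -27 + O (x(O, Z) = (5 + 4)*(-3) + O = 9*(-3) + O = -27 + O)
-x(-2650, G(40)) = -(-27 - 2650) = -1*(-2677) = 2677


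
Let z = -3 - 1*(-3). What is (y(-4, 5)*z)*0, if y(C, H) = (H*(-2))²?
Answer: 0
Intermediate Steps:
y(C, H) = 4*H² (y(C, H) = (-2*H)² = 4*H²)
z = 0 (z = -3 + 3 = 0)
(y(-4, 5)*z)*0 = ((4*5²)*0)*0 = ((4*25)*0)*0 = (100*0)*0 = 0*0 = 0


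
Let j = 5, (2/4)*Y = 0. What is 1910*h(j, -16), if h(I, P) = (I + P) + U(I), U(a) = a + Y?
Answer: -11460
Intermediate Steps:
Y = 0 (Y = 2*0 = 0)
U(a) = a (U(a) = a + 0 = a)
h(I, P) = P + 2*I (h(I, P) = (I + P) + I = P + 2*I)
1910*h(j, -16) = 1910*(-16 + 2*5) = 1910*(-16 + 10) = 1910*(-6) = -11460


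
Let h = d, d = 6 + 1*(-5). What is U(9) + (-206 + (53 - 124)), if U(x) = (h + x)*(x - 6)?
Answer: -247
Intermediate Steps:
d = 1 (d = 6 - 5 = 1)
h = 1
U(x) = (1 + x)*(-6 + x) (U(x) = (1 + x)*(x - 6) = (1 + x)*(-6 + x))
U(9) + (-206 + (53 - 124)) = (-6 + 9² - 5*9) + (-206 + (53 - 124)) = (-6 + 81 - 45) + (-206 - 71) = 30 - 277 = -247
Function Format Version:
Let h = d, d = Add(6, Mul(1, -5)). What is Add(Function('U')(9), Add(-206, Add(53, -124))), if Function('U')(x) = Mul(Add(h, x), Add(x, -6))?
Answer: -247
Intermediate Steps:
d = 1 (d = Add(6, -5) = 1)
h = 1
Function('U')(x) = Mul(Add(1, x), Add(-6, x)) (Function('U')(x) = Mul(Add(1, x), Add(x, -6)) = Mul(Add(1, x), Add(-6, x)))
Add(Function('U')(9), Add(-206, Add(53, -124))) = Add(Add(-6, Pow(9, 2), Mul(-5, 9)), Add(-206, Add(53, -124))) = Add(Add(-6, 81, -45), Add(-206, -71)) = Add(30, -277) = -247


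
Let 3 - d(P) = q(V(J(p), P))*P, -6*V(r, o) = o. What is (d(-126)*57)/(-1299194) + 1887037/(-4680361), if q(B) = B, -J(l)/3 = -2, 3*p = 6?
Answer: -3158328896651/6080696929034 ≈ -0.51940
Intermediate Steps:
p = 2 (p = (1/3)*6 = 2)
J(l) = 6 (J(l) = -3*(-2) = 6)
V(r, o) = -o/6
d(P) = 3 + P**2/6 (d(P) = 3 - (-P/6)*P = 3 - (-1)*P**2/6 = 3 + P**2/6)
(d(-126)*57)/(-1299194) + 1887037/(-4680361) = ((3 + (1/6)*(-126)**2)*57)/(-1299194) + 1887037/(-4680361) = ((3 + (1/6)*15876)*57)*(-1/1299194) + 1887037*(-1/4680361) = ((3 + 2646)*57)*(-1/1299194) - 1887037/4680361 = (2649*57)*(-1/1299194) - 1887037/4680361 = 150993*(-1/1299194) - 1887037/4680361 = -150993/1299194 - 1887037/4680361 = -3158328896651/6080696929034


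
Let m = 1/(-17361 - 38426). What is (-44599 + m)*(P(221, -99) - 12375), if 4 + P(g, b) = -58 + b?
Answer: 31190124773904/55787 ≈ 5.5909e+8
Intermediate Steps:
P(g, b) = -62 + b (P(g, b) = -4 + (-58 + b) = -62 + b)
m = -1/55787 (m = 1/(-55787) = -1/55787 ≈ -1.7925e-5)
(-44599 + m)*(P(221, -99) - 12375) = (-44599 - 1/55787)*((-62 - 99) - 12375) = -2488044414*(-161 - 12375)/55787 = -2488044414/55787*(-12536) = 31190124773904/55787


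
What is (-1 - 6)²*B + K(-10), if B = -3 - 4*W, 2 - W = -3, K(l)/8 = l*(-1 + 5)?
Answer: -1447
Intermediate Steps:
K(l) = 32*l (K(l) = 8*(l*(-1 + 5)) = 8*(l*4) = 8*(4*l) = 32*l)
W = 5 (W = 2 - 1*(-3) = 2 + 3 = 5)
B = -23 (B = -3 - 4*5 = -3 - 20 = -23)
(-1 - 6)²*B + K(-10) = (-1 - 6)²*(-23) + 32*(-10) = (-7)²*(-23) - 320 = 49*(-23) - 320 = -1127 - 320 = -1447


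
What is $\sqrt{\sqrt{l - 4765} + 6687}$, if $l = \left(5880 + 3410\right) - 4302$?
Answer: $\sqrt{6687 + \sqrt{223}} \approx 81.865$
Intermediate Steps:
$l = 4988$ ($l = 9290 - 4302 = 4988$)
$\sqrt{\sqrt{l - 4765} + 6687} = \sqrt{\sqrt{4988 - 4765} + 6687} = \sqrt{\sqrt{223} + 6687} = \sqrt{6687 + \sqrt{223}}$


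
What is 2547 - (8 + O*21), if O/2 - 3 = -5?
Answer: 2623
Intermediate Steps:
O = -4 (O = 6 + 2*(-5) = 6 - 10 = -4)
2547 - (8 + O*21) = 2547 - (8 - 4*21) = 2547 - (8 - 84) = 2547 - 1*(-76) = 2547 + 76 = 2623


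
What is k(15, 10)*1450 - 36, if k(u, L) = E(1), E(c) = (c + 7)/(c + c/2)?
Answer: 23092/3 ≈ 7697.3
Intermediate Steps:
E(c) = 2*(7 + c)/(3*c) (E(c) = (7 + c)/(c + c*(½)) = (7 + c)/(c + c/2) = (7 + c)/((3*c/2)) = (7 + c)*(2/(3*c)) = 2*(7 + c)/(3*c))
k(u, L) = 16/3 (k(u, L) = (⅔)*(7 + 1)/1 = (⅔)*1*8 = 16/3)
k(15, 10)*1450 - 36 = (16/3)*1450 - 36 = 23200/3 - 36 = 23092/3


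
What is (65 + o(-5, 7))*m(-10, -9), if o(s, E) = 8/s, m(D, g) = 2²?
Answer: 1268/5 ≈ 253.60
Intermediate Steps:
m(D, g) = 4
(65 + o(-5, 7))*m(-10, -9) = (65 + 8/(-5))*4 = (65 + 8*(-⅕))*4 = (65 - 8/5)*4 = (317/5)*4 = 1268/5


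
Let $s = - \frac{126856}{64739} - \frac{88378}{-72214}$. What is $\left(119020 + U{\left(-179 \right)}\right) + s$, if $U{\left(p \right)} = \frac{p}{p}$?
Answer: $\frac{278213566201612}{2337531073} \approx 1.1902 \cdot 10^{5}$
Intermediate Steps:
$U{\left(p \right)} = 1$
$s = - \frac{1719637921}{2337531073}$ ($s = \left(-126856\right) \frac{1}{64739} - - \frac{44189}{36107} = - \frac{126856}{64739} + \frac{44189}{36107} = - \frac{1719637921}{2337531073} \approx -0.73566$)
$\left(119020 + U{\left(-179 \right)}\right) + s = \left(119020 + 1\right) - \frac{1719637921}{2337531073} = 119021 - \frac{1719637921}{2337531073} = \frac{278213566201612}{2337531073}$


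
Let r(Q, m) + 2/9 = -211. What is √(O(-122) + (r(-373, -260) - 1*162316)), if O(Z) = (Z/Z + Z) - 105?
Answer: I*√1464779/3 ≈ 403.43*I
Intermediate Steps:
r(Q, m) = -1901/9 (r(Q, m) = -2/9 - 211 = -1901/9)
O(Z) = -104 + Z (O(Z) = (1 + Z) - 105 = -104 + Z)
√(O(-122) + (r(-373, -260) - 1*162316)) = √((-104 - 122) + (-1901/9 - 1*162316)) = √(-226 + (-1901/9 - 162316)) = √(-226 - 1462745/9) = √(-1464779/9) = I*√1464779/3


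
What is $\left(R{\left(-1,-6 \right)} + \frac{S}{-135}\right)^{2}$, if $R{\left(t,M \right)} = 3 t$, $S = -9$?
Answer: $\frac{1936}{225} \approx 8.6044$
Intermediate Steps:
$\left(R{\left(-1,-6 \right)} + \frac{S}{-135}\right)^{2} = \left(3 \left(-1\right) - \frac{9}{-135}\right)^{2} = \left(-3 - - \frac{1}{15}\right)^{2} = \left(-3 + \frac{1}{15}\right)^{2} = \left(- \frac{44}{15}\right)^{2} = \frac{1936}{225}$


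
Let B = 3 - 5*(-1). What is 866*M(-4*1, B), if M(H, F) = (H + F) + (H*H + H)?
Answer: 13856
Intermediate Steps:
B = 8 (B = 3 + 5 = 8)
M(H, F) = F + H² + 2*H (M(H, F) = (F + H) + (H² + H) = (F + H) + (H + H²) = F + H² + 2*H)
866*M(-4*1, B) = 866*(8 + (-4*1)² + 2*(-4*1)) = 866*(8 + (-4)² + 2*(-4)) = 866*(8 + 16 - 8) = 866*16 = 13856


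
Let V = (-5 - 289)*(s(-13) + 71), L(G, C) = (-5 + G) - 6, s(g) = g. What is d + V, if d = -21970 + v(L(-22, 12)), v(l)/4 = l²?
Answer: -34666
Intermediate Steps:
L(G, C) = -11 + G
v(l) = 4*l²
d = -17614 (d = -21970 + 4*(-11 - 22)² = -21970 + 4*(-33)² = -21970 + 4*1089 = -21970 + 4356 = -17614)
V = -17052 (V = (-5 - 289)*(-13 + 71) = -294*58 = -17052)
d + V = -17614 - 17052 = -34666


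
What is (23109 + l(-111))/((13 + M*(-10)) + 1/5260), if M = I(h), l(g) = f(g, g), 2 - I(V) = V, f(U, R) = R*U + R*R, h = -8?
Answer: -251170260/457619 ≈ -548.86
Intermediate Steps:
f(U, R) = R² + R*U (f(U, R) = R*U + R² = R² + R*U)
I(V) = 2 - V
l(g) = 2*g² (l(g) = g*(g + g) = g*(2*g) = 2*g²)
M = 10 (M = 2 - 1*(-8) = 2 + 8 = 10)
(23109 + l(-111))/((13 + M*(-10)) + 1/5260) = (23109 + 2*(-111)²)/((13 + 10*(-10)) + 1/5260) = (23109 + 2*12321)/((13 - 100) + 1/5260) = (23109 + 24642)/(-87 + 1/5260) = 47751/(-457619/5260) = 47751*(-5260/457619) = -251170260/457619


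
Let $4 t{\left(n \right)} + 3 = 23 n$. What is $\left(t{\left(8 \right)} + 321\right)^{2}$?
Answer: $\frac{2146225}{16} \approx 1.3414 \cdot 10^{5}$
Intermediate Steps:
$t{\left(n \right)} = - \frac{3}{4} + \frac{23 n}{4}$
$\left(t{\left(8 \right)} + 321\right)^{2} = \left(\left(- \frac{3}{4} + \frac{23}{4} \cdot 8\right) + 321\right)^{2} = \left(\left(- \frac{3}{4} + 46\right) + 321\right)^{2} = \left(\frac{181}{4} + 321\right)^{2} = \left(\frac{1465}{4}\right)^{2} = \frac{2146225}{16}$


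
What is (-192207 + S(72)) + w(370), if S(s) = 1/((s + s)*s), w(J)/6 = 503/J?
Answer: -368652757063/1918080 ≈ -1.9220e+5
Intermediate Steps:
w(J) = 3018/J (w(J) = 6*(503/J) = 3018/J)
S(s) = 1/(2*s²) (S(s) = 1/(((2*s))*s) = (1/(2*s))/s = 1/(2*s²))
(-192207 + S(72)) + w(370) = (-192207 + (½)/72²) + 3018/370 = (-192207 + (½)*(1/5184)) + 3018*(1/370) = (-192207 + 1/10368) + 1509/185 = -1992802175/10368 + 1509/185 = -368652757063/1918080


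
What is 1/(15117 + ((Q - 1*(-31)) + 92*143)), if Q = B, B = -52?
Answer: 1/28252 ≈ 3.5396e-5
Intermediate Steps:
Q = -52
1/(15117 + ((Q - 1*(-31)) + 92*143)) = 1/(15117 + ((-52 - 1*(-31)) + 92*143)) = 1/(15117 + ((-52 + 31) + 13156)) = 1/(15117 + (-21 + 13156)) = 1/(15117 + 13135) = 1/28252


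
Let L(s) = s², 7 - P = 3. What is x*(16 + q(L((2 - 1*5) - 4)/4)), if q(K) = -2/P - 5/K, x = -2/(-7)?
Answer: 1479/343 ≈ 4.3120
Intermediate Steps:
P = 4 (P = 7 - 1*3 = 7 - 3 = 4)
x = 2/7 (x = -2*(-⅐) = 2/7 ≈ 0.28571)
q(K) = -½ - 5/K (q(K) = -2/4 - 5/K = -2*¼ - 5/K = -½ - 5/K)
x*(16 + q(L((2 - 1*5) - 4)/4)) = 2*(16 + (-10 - ((2 - 1*5) - 4)²/4)/(2*((((2 - 1*5) - 4)²/4))))/7 = 2*(16 + (-10 - ((2 - 5) - 4)²/4)/(2*((((2 - 5) - 4)²*(¼)))))/7 = 2*(16 + (-10 - (-3 - 4)²/4)/(2*(((-3 - 4)²*(¼)))))/7 = 2*(16 + (-10 - (-7)²/4)/(2*(((-7)²*(¼)))))/7 = 2*(16 + (-10 - 49/4)/(2*((49*(¼)))))/7 = 2*(16 + (-10 - 1*49/4)/(2*(49/4)))/7 = 2*(16 + (½)*(4/49)*(-10 - 49/4))/7 = 2*(16 + (½)*(4/49)*(-89/4))/7 = 2*(16 - 89/98)/7 = (2/7)*(1479/98) = 1479/343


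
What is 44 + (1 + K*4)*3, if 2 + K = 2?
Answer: 47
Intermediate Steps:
K = 0 (K = -2 + 2 = 0)
44 + (1 + K*4)*3 = 44 + (1 + 0*4)*3 = 44 + (1 + 0)*3 = 44 + 1*3 = 44 + 3 = 47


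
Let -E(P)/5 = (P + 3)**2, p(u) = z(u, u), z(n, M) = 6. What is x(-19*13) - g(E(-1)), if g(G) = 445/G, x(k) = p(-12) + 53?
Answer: 325/4 ≈ 81.250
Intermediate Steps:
p(u) = 6
E(P) = -5*(3 + P)**2 (E(P) = -5*(P + 3)**2 = -5*(3 + P)**2)
x(k) = 59 (x(k) = 6 + 53 = 59)
x(-19*13) - g(E(-1)) = 59 - 445/((-5*(3 - 1)**2)) = 59 - 445/((-5*2**2)) = 59 - 445/((-5*4)) = 59 - 445/(-20) = 59 - 445*(-1)/20 = 59 - 1*(-89/4) = 59 + 89/4 = 325/4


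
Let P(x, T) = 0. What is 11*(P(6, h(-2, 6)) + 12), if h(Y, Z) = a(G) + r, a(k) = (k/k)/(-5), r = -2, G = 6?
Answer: 132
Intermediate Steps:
a(k) = -1/5 (a(k) = 1*(-1/5) = -1/5)
h(Y, Z) = -11/5 (h(Y, Z) = -1/5 - 2 = -11/5)
11*(P(6, h(-2, 6)) + 12) = 11*(0 + 12) = 11*12 = 132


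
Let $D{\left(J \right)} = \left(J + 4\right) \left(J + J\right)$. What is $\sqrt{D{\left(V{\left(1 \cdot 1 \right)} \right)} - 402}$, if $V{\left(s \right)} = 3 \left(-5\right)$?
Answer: $6 i \sqrt{2} \approx 8.4853 i$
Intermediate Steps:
$V{\left(s \right)} = -15$
$D{\left(J \right)} = 2 J \left(4 + J\right)$ ($D{\left(J \right)} = \left(4 + J\right) 2 J = 2 J \left(4 + J\right)$)
$\sqrt{D{\left(V{\left(1 \cdot 1 \right)} \right)} - 402} = \sqrt{2 \left(-15\right) \left(4 - 15\right) - 402} = \sqrt{2 \left(-15\right) \left(-11\right) - 402} = \sqrt{330 - 402} = \sqrt{-72} = 6 i \sqrt{2}$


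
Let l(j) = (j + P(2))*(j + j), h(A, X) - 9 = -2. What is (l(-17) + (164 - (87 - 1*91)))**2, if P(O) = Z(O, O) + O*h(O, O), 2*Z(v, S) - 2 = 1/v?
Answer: 207025/4 ≈ 51756.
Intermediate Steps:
Z(v, S) = 1 + 1/(2*v)
h(A, X) = 7 (h(A, X) = 9 - 2 = 7)
P(O) = 7*O + (1/2 + O)/O (P(O) = (1/2 + O)/O + O*7 = (1/2 + O)/O + 7*O = 7*O + (1/2 + O)/O)
l(j) = 2*j*(61/4 + j) (l(j) = (j + (1 + (1/2)/2 + 7*2))*(j + j) = (j + (1 + (1/2)*(1/2) + 14))*(2*j) = (j + (1 + 1/4 + 14))*(2*j) = (j + 61/4)*(2*j) = (61/4 + j)*(2*j) = 2*j*(61/4 + j))
(l(-17) + (164 - (87 - 1*91)))**2 = ((1/2)*(-17)*(61 + 4*(-17)) + (164 - (87 - 1*91)))**2 = ((1/2)*(-17)*(61 - 68) + (164 - (87 - 91)))**2 = ((1/2)*(-17)*(-7) + (164 - 1*(-4)))**2 = (119/2 + (164 + 4))**2 = (119/2 + 168)**2 = (455/2)**2 = 207025/4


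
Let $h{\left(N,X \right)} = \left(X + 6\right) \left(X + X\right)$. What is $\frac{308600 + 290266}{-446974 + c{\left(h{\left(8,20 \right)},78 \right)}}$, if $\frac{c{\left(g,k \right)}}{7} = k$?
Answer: $- \frac{299433}{223214} \approx -1.3415$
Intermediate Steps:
$h{\left(N,X \right)} = 2 X \left(6 + X\right)$ ($h{\left(N,X \right)} = \left(6 + X\right) 2 X = 2 X \left(6 + X\right)$)
$c{\left(g,k \right)} = 7 k$
$\frac{308600 + 290266}{-446974 + c{\left(h{\left(8,20 \right)},78 \right)}} = \frac{308600 + 290266}{-446974 + 7 \cdot 78} = \frac{598866}{-446974 + 546} = \frac{598866}{-446428} = 598866 \left(- \frac{1}{446428}\right) = - \frac{299433}{223214}$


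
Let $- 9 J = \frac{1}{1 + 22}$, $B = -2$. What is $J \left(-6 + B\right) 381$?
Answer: $\frac{1016}{69} \approx 14.725$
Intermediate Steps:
$J = - \frac{1}{207}$ ($J = - \frac{1}{9 \left(1 + 22\right)} = - \frac{1}{9 \cdot 23} = \left(- \frac{1}{9}\right) \frac{1}{23} = - \frac{1}{207} \approx -0.0048309$)
$J \left(-6 + B\right) 381 = - \frac{-6 - 2}{207} \cdot 381 = \left(- \frac{1}{207}\right) \left(-8\right) 381 = \frac{8}{207} \cdot 381 = \frac{1016}{69}$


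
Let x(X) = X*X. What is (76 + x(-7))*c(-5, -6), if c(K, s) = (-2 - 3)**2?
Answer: 3125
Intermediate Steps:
x(X) = X**2
c(K, s) = 25 (c(K, s) = (-5)**2 = 25)
(76 + x(-7))*c(-5, -6) = (76 + (-7)**2)*25 = (76 + 49)*25 = 125*25 = 3125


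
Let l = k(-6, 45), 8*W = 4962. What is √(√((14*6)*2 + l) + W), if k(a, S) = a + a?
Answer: √(2481 + 8*√39)/2 ≈ 25.154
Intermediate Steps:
W = 2481/4 (W = (⅛)*4962 = 2481/4 ≈ 620.25)
k(a, S) = 2*a
l = -12 (l = 2*(-6) = -12)
√(√((14*6)*2 + l) + W) = √(√((14*6)*2 - 12) + 2481/4) = √(√(84*2 - 12) + 2481/4) = √(√(168 - 12) + 2481/4) = √(√156 + 2481/4) = √(2*√39 + 2481/4) = √(2481/4 + 2*√39)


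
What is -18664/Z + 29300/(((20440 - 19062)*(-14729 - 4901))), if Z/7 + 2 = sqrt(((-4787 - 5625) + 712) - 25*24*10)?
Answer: 3204619/9467549 + 23330*I*sqrt(157)/13741 ≈ 0.33848 + 21.274*I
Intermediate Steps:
Z = -14 + 70*I*sqrt(157) (Z = -14 + 7*sqrt(((-4787 - 5625) + 712) - 25*24*10) = -14 + 7*sqrt((-10412 + 712) - 600*10) = -14 + 7*sqrt(-9700 - 6000) = -14 + 7*sqrt(-15700) = -14 + 7*(10*I*sqrt(157)) = -14 + 70*I*sqrt(157) ≈ -14.0 + 877.1*I)
-18664/Z + 29300/(((20440 - 19062)*(-14729 - 4901))) = -18664/(-14 + 70*I*sqrt(157)) + 29300/(((20440 - 19062)*(-14729 - 4901))) = -18664/(-14 + 70*I*sqrt(157)) + 29300/((1378*(-19630))) = -18664/(-14 + 70*I*sqrt(157)) + 29300/(-27050140) = -18664/(-14 + 70*I*sqrt(157)) + 29300*(-1/27050140) = -18664/(-14 + 70*I*sqrt(157)) - 1465/1352507 = -1465/1352507 - 18664/(-14 + 70*I*sqrt(157))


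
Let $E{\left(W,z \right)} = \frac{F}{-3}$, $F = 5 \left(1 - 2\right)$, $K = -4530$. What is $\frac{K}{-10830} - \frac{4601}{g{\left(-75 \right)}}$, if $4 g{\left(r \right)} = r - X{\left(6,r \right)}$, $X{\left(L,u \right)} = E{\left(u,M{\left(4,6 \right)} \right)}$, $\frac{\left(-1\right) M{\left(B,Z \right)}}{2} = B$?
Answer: $\frac{9983131}{41515} \approx 240.47$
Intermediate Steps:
$M{\left(B,Z \right)} = - 2 B$
$F = -5$ ($F = 5 \left(-1\right) = -5$)
$E{\left(W,z \right)} = \frac{5}{3}$ ($E{\left(W,z \right)} = - \frac{5}{-3} = \left(-5\right) \left(- \frac{1}{3}\right) = \frac{5}{3}$)
$X{\left(L,u \right)} = \frac{5}{3}$
$g{\left(r \right)} = - \frac{5}{12} + \frac{r}{4}$ ($g{\left(r \right)} = \frac{r - \frac{5}{3}}{4} = \frac{- \frac{5}{3} + r}{4} = - \frac{5}{12} + \frac{r}{4}$)
$\frac{K}{-10830} - \frac{4601}{g{\left(-75 \right)}} = - \frac{4530}{-10830} - \frac{4601}{- \frac{5}{12} + \frac{1}{4} \left(-75\right)} = \left(-4530\right) \left(- \frac{1}{10830}\right) - \frac{4601}{- \frac{5}{12} - \frac{75}{4}} = \frac{151}{361} - \frac{4601}{- \frac{115}{6}} = \frac{151}{361} - - \frac{27606}{115} = \frac{151}{361} + \frac{27606}{115} = \frac{9983131}{41515}$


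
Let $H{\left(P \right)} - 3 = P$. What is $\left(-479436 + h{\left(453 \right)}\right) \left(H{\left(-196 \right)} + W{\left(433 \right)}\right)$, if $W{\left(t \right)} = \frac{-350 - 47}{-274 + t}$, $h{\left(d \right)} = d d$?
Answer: $\frac{2841357356}{53} \approx 5.361 \cdot 10^{7}$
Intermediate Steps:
$h{\left(d \right)} = d^{2}$
$H{\left(P \right)} = 3 + P$
$W{\left(t \right)} = - \frac{397}{-274 + t}$
$\left(-479436 + h{\left(453 \right)}\right) \left(H{\left(-196 \right)} + W{\left(433 \right)}\right) = \left(-479436 + 453^{2}\right) \left(\left(3 - 196\right) - \frac{397}{-274 + 433}\right) = \left(-479436 + 205209\right) \left(-193 - \frac{397}{159}\right) = - 274227 \left(-193 - \frac{397}{159}\right) = \left(-274227\right) \left(- \frac{31084}{159}\right) = \frac{2841357356}{53}$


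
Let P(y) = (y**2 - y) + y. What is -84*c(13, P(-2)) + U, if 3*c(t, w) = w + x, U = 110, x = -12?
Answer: 334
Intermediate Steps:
P(y) = y**2
c(t, w) = -4 + w/3 (c(t, w) = (w - 12)/3 = (-12 + w)/3 = -4 + w/3)
-84*c(13, P(-2)) + U = -84*(-4 + (1/3)*(-2)**2) + 110 = -84*(-4 + (1/3)*4) + 110 = -84*(-4 + 4/3) + 110 = -84*(-8/3) + 110 = 224 + 110 = 334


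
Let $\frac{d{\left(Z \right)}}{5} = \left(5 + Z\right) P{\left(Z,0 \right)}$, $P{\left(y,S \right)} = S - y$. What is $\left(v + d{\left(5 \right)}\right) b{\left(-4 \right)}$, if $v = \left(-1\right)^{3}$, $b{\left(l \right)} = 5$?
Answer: $-1255$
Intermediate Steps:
$d{\left(Z \right)} = - 5 Z \left(5 + Z\right)$ ($d{\left(Z \right)} = 5 \left(5 + Z\right) \left(0 - Z\right) = 5 \left(5 + Z\right) \left(- Z\right) = 5 \left(- Z \left(5 + Z\right)\right) = - 5 Z \left(5 + Z\right)$)
$v = -1$
$\left(v + d{\left(5 \right)}\right) b{\left(-4 \right)} = \left(-1 - 25 \left(5 + 5\right)\right) 5 = \left(-1 - 25 \cdot 10\right) 5 = \left(-1 - 250\right) 5 = \left(-251\right) 5 = -1255$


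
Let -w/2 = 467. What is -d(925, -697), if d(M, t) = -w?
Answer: -934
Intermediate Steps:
w = -934 (w = -2*467 = -934)
d(M, t) = 934 (d(M, t) = -1*(-934) = 934)
-d(925, -697) = -1*934 = -934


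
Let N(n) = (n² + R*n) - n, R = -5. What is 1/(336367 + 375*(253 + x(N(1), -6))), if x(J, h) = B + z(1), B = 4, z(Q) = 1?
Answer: 1/433117 ≈ 2.3088e-6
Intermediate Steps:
N(n) = n² - 6*n (N(n) = (n² - 5*n) - n = n² - 6*n)
x(J, h) = 5 (x(J, h) = 4 + 1 = 5)
1/(336367 + 375*(253 + x(N(1), -6))) = 1/(336367 + 375*(253 + 5)) = 1/(336367 + 375*258) = 1/(336367 + 96750) = 1/433117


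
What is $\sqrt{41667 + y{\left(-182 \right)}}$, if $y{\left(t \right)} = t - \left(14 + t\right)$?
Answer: $\sqrt{41653} \approx 204.09$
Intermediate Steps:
$y{\left(t \right)} = -14$
$\sqrt{41667 + y{\left(-182 \right)}} = \sqrt{41667 - 14} = \sqrt{41653}$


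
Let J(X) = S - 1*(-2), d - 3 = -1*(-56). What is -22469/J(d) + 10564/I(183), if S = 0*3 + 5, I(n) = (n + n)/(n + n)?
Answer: 51479/7 ≈ 7354.1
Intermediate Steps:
I(n) = 1 (I(n) = (2*n)/((2*n)) = (2*n)*(1/(2*n)) = 1)
d = 59 (d = 3 - 1*(-56) = 3 + 56 = 59)
S = 5 (S = 0 + 5 = 5)
J(X) = 7 (J(X) = 5 - 1*(-2) = 5 + 2 = 7)
-22469/J(d) + 10564/I(183) = -22469/7 + 10564/1 = -22469*1/7 + 10564*1 = -22469/7 + 10564 = 51479/7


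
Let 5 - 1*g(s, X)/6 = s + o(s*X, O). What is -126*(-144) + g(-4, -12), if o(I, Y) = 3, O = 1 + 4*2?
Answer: 18180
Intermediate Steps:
O = 9 (O = 1 + 8 = 9)
g(s, X) = 12 - 6*s (g(s, X) = 30 - 6*(s + 3) = 30 - 6*(3 + s) = 30 + (-18 - 6*s) = 12 - 6*s)
-126*(-144) + g(-4, -12) = -126*(-144) + (12 - 6*(-4)) = 18144 + (12 + 24) = 18144 + 36 = 18180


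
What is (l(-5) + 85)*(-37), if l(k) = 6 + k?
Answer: -3182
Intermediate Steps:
(l(-5) + 85)*(-37) = ((6 - 5) + 85)*(-37) = (1 + 85)*(-37) = 86*(-37) = -3182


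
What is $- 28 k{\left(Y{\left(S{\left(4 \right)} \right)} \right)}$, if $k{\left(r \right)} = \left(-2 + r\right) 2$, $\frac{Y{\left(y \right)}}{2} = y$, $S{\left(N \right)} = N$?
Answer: $-336$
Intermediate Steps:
$Y{\left(y \right)} = 2 y$
$k{\left(r \right)} = -4 + 2 r$
$- 28 k{\left(Y{\left(S{\left(4 \right)} \right)} \right)} = - 28 \left(-4 + 2 \cdot 2 \cdot 4\right) = - 28 \left(-4 + 2 \cdot 8\right) = - 28 \left(-4 + 16\right) = \left(-28\right) 12 = -336$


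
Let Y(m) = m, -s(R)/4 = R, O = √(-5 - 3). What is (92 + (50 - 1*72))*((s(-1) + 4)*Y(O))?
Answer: 1120*I*√2 ≈ 1583.9*I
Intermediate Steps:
O = 2*I*√2 (O = √(-8) = 2*I*√2 ≈ 2.8284*I)
s(R) = -4*R
(92 + (50 - 1*72))*((s(-1) + 4)*Y(O)) = (92 + (50 - 1*72))*((-4*(-1) + 4)*(2*I*√2)) = (92 + (50 - 72))*((4 + 4)*(2*I*√2)) = (92 - 22)*(8*(2*I*√2)) = 70*(16*I*√2) = 1120*I*√2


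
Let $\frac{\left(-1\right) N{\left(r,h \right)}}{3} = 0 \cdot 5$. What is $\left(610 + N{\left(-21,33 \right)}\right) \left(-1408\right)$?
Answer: $-858880$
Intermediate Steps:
$N{\left(r,h \right)} = 0$ ($N{\left(r,h \right)} = - 3 \cdot 0 \cdot 5 = \left(-3\right) 0 = 0$)
$\left(610 + N{\left(-21,33 \right)}\right) \left(-1408\right) = \left(610 + 0\right) \left(-1408\right) = 610 \left(-1408\right) = -858880$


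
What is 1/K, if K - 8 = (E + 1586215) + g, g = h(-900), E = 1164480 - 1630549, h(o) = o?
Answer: 1/1119254 ≈ 8.9345e-7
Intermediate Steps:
E = -466069
g = -900
K = 1119254 (K = 8 + ((-466069 + 1586215) - 900) = 8 + (1120146 - 900) = 8 + 1119246 = 1119254)
1/K = 1/1119254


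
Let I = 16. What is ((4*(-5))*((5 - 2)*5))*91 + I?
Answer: -27284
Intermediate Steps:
((4*(-5))*((5 - 2)*5))*91 + I = ((4*(-5))*((5 - 2)*5))*91 + 16 = -60*5*91 + 16 = -20*15*91 + 16 = -300*91 + 16 = -27300 + 16 = -27284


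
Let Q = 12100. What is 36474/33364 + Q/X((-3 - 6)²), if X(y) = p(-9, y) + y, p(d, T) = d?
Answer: 12697829/75069 ≈ 169.15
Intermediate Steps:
X(y) = -9 + y
36474/33364 + Q/X((-3 - 6)²) = 36474/33364 + 12100/(-9 + (-3 - 6)²) = 36474*(1/33364) + 12100/(-9 + (-9)²) = 18237/16682 + 12100/(-9 + 81) = 18237/16682 + 12100/72 = 18237/16682 + 12100*(1/72) = 18237/16682 + 3025/18 = 12697829/75069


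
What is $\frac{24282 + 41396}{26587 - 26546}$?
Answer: $\frac{65678}{41} \approx 1601.9$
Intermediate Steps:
$\frac{24282 + 41396}{26587 - 26546} = \frac{65678}{41}$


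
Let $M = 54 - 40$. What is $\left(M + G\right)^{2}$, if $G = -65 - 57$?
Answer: $11664$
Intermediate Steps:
$M = 14$ ($M = 54 - 40 = 14$)
$G = -122$ ($G = -65 - 57 = -122$)
$\left(M + G\right)^{2} = \left(14 - 122\right)^{2} = \left(-108\right)^{2} = 11664$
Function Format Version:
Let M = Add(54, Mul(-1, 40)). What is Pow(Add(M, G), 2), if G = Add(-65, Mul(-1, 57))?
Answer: 11664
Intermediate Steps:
M = 14 (M = Add(54, -40) = 14)
G = -122 (G = Add(-65, -57) = -122)
Pow(Add(M, G), 2) = Pow(Add(14, -122), 2) = Pow(-108, 2) = 11664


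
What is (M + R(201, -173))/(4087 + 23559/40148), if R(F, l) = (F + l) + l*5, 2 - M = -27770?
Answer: 216277276/32821687 ≈ 6.5895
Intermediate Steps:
M = 27772 (M = 2 - 1*(-27770) = 2 + 27770 = 27772)
R(F, l) = F + 6*l (R(F, l) = (F + l) + 5*l = F + 6*l)
(M + R(201, -173))/(4087 + 23559/40148) = (27772 + (201 + 6*(-173)))/(4087 + 23559/40148) = (27772 + (201 - 1038))/(4087 + 23559*(1/40148)) = (27772 - 837)/(4087 + 23559/40148) = 26935/(164108435/40148) = 26935*(40148/164108435) = 216277276/32821687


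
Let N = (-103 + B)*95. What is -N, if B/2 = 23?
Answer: 5415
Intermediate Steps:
B = 46 (B = 2*23 = 46)
N = -5415 (N = (-103 + 46)*95 = -57*95 = -5415)
-N = -1*(-5415) = 5415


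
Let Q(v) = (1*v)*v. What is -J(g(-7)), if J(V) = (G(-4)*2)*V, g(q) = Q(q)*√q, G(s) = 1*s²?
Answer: -1568*I*√7 ≈ -4148.5*I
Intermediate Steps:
Q(v) = v² (Q(v) = v*v = v²)
G(s) = s²
g(q) = q^(5/2) (g(q) = q²*√q = q^(5/2))
J(V) = 32*V (J(V) = ((-4)²*2)*V = (16*2)*V = 32*V)
-J(g(-7)) = -32*(-7)^(5/2) = -32*49*I*√7 = -1568*I*√7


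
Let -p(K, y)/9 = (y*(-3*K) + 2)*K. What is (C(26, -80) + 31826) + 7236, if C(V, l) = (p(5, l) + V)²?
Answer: 2922955158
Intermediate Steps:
p(K, y) = -9*K*(2 - 3*K*y) (p(K, y) = -9*(y*(-3*K) + 2)*K = -9*(-3*K*y + 2)*K = -9*(2 - 3*K*y)*K = -9*K*(2 - 3*K*y))
C(V, l) = (-90 + V + 675*l)² (C(V, l) = (9*5*(-2 + 3*5*l) + V)² = (9*5*(-2 + 15*l) + V)² = ((-90 + 675*l) + V)² = (-90 + V + 675*l)²)
(C(26, -80) + 31826) + 7236 = ((-90 + 26 + 675*(-80))² + 31826) + 7236 = ((-90 + 26 - 54000)² + 31826) + 7236 = ((-54064)² + 31826) + 7236 = (2922916096 + 31826) + 7236 = 2922947922 + 7236 = 2922955158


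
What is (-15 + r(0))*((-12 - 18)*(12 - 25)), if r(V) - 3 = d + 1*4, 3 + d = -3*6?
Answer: -11310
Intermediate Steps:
d = -21 (d = -3 - 3*6 = -3 - 18 = -21)
r(V) = -14 (r(V) = 3 + (-21 + 1*4) = 3 + (-21 + 4) = 3 - 17 = -14)
(-15 + r(0))*((-12 - 18)*(12 - 25)) = (-15 - 14)*((-12 - 18)*(12 - 25)) = -(-870)*(-13) = -29*390 = -11310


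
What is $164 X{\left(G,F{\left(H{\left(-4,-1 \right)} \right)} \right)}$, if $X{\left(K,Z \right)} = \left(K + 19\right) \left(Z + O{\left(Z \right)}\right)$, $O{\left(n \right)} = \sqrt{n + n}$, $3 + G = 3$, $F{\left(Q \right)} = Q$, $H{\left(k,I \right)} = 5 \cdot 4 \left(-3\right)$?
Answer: $-186960 + 6232 i \sqrt{30} \approx -1.8696 \cdot 10^{5} + 34134.0 i$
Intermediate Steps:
$H{\left(k,I \right)} = -60$ ($H{\left(k,I \right)} = 20 \left(-3\right) = -60$)
$G = 0$ ($G = -3 + 3 = 0$)
$O{\left(n \right)} = \sqrt{2} \sqrt{n}$ ($O{\left(n \right)} = \sqrt{2 n} = \sqrt{2} \sqrt{n}$)
$X{\left(K,Z \right)} = \left(19 + K\right) \left(Z + \sqrt{2} \sqrt{Z}\right)$ ($X{\left(K,Z \right)} = \left(K + 19\right) \left(Z + \sqrt{2} \sqrt{Z}\right) = \left(19 + K\right) \left(Z + \sqrt{2} \sqrt{Z}\right)$)
$164 X{\left(G,F{\left(H{\left(-4,-1 \right)} \right)} \right)} = 164 \left(19 \left(-60\right) + 0 \left(-60\right) + 19 \sqrt{2} \sqrt{-60} + 0 \sqrt{2} \sqrt{-60}\right) = 164 \left(-1140 + 0 + 19 \sqrt{2} \cdot 2 i \sqrt{15} + 0 \sqrt{2} \cdot 2 i \sqrt{15}\right) = 164 \left(-1140 + 0 + 38 i \sqrt{30} + 0\right) = 164 \left(-1140 + 38 i \sqrt{30}\right) = -186960 + 6232 i \sqrt{30}$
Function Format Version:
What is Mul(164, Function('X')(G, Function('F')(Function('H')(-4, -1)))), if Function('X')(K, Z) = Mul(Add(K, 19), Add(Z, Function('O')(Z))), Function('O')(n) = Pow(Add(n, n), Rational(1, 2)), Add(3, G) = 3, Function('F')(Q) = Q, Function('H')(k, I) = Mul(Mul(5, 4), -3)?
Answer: Add(-186960, Mul(6232, I, Pow(30, Rational(1, 2)))) ≈ Add(-1.8696e+5, Mul(34134., I))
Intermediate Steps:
Function('H')(k, I) = -60 (Function('H')(k, I) = Mul(20, -3) = -60)
G = 0 (G = Add(-3, 3) = 0)
Function('O')(n) = Mul(Pow(2, Rational(1, 2)), Pow(n, Rational(1, 2))) (Function('O')(n) = Pow(Mul(2, n), Rational(1, 2)) = Mul(Pow(2, Rational(1, 2)), Pow(n, Rational(1, 2))))
Function('X')(K, Z) = Mul(Add(19, K), Add(Z, Mul(Pow(2, Rational(1, 2)), Pow(Z, Rational(1, 2))))) (Function('X')(K, Z) = Mul(Add(K, 19), Add(Z, Mul(Pow(2, Rational(1, 2)), Pow(Z, Rational(1, 2))))) = Mul(Add(19, K), Add(Z, Mul(Pow(2, Rational(1, 2)), Pow(Z, Rational(1, 2))))))
Mul(164, Function('X')(G, Function('F')(Function('H')(-4, -1)))) = Mul(164, Add(Mul(19, -60), Mul(0, -60), Mul(19, Pow(2, Rational(1, 2)), Pow(-60, Rational(1, 2))), Mul(0, Pow(2, Rational(1, 2)), Pow(-60, Rational(1, 2))))) = Mul(164, Add(-1140, 0, Mul(19, Pow(2, Rational(1, 2)), Mul(2, I, Pow(15, Rational(1, 2)))), Mul(0, Pow(2, Rational(1, 2)), Mul(2, I, Pow(15, Rational(1, 2)))))) = Mul(164, Add(-1140, 0, Mul(38, I, Pow(30, Rational(1, 2))), 0)) = Mul(164, Add(-1140, Mul(38, I, Pow(30, Rational(1, 2))))) = Add(-186960, Mul(6232, I, Pow(30, Rational(1, 2))))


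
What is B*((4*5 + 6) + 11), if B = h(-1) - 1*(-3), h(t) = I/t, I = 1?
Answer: 74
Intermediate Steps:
h(t) = 1/t
B = 2 (B = 1/(-1) - 1*(-3) = -1 + 3 = 2)
B*((4*5 + 6) + 11) = 2*((4*5 + 6) + 11) = 2*((20 + 6) + 11) = 2*(26 + 11) = 2*37 = 74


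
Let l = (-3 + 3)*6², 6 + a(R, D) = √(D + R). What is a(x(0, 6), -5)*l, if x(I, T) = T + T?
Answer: 0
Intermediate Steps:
x(I, T) = 2*T
a(R, D) = -6 + √(D + R)
l = 0 (l = 0*36 = 0)
a(x(0, 6), -5)*l = (-6 + √(-5 + 2*6))*0 = (-6 + √(-5 + 12))*0 = (-6 + √7)*0 = 0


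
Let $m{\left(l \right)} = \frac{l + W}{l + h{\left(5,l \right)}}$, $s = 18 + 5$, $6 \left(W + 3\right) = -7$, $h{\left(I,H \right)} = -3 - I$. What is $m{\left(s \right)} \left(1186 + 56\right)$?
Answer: $\frac{7797}{5} \approx 1559.4$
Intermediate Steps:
$W = - \frac{25}{6}$ ($W = -3 + \frac{1}{6} \left(-7\right) = -3 - \frac{7}{6} = - \frac{25}{6} \approx -4.1667$)
$s = 23$
$m{\left(l \right)} = \frac{- \frac{25}{6} + l}{-8 + l}$ ($m{\left(l \right)} = \frac{l - \frac{25}{6}}{l - 8} = \frac{- \frac{25}{6} + l}{l - 8} = \frac{- \frac{25}{6} + l}{-8 + l}$)
$m{\left(s \right)} \left(1186 + 56\right) = \frac{- \frac{25}{6} + 23}{-8 + 23} \left(1186 + 56\right) = \frac{1}{15} \cdot \frac{113}{6} \cdot 1242 = \frac{113}{90} \cdot 1242 = \frac{7797}{5}$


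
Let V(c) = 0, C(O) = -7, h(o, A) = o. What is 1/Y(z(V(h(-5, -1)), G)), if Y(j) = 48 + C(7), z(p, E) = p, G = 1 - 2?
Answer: 1/41 ≈ 0.024390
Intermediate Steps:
G = -1
Y(j) = 41 (Y(j) = 48 - 7 = 41)
1/Y(z(V(h(-5, -1)), G)) = 1/41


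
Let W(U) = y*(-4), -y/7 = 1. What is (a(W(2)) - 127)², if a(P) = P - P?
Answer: 16129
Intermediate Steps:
y = -7 (y = -7*1 = -7)
W(U) = 28 (W(U) = -7*(-4) = 28)
a(P) = 0
(a(W(2)) - 127)² = (0 - 127)² = (-127)² = 16129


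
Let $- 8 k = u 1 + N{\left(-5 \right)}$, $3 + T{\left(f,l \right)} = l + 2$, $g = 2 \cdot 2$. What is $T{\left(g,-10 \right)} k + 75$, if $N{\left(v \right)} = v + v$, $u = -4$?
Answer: $\frac{223}{4} \approx 55.75$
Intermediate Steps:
$g = 4$
$N{\left(v \right)} = 2 v$
$T{\left(f,l \right)} = -1 + l$ ($T{\left(f,l \right)} = -3 + \left(l + 2\right) = -3 + \left(2 + l\right) = -1 + l$)
$k = \frac{7}{4}$ ($k = - \frac{\left(-4\right) 1 + 2 \left(-5\right)}{8} = - \frac{-4 - 10}{8} = \left(- \frac{1}{8}\right) \left(-14\right) = \frac{7}{4} \approx 1.75$)
$T{\left(g,-10 \right)} k + 75 = \left(-1 - 10\right) \frac{7}{4} + 75 = \left(-11\right) \frac{7}{4} + 75 = - \frac{77}{4} + 75 = \frac{223}{4}$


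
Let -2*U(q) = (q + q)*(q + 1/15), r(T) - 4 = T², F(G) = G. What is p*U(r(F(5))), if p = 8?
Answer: -101152/15 ≈ -6743.5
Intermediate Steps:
r(T) = 4 + T²
U(q) = -q*(1/15 + q) (U(q) = -(q + q)*(q + 1/15)/2 = -2*q*(q + 1/15)/2 = -2*q*(1/15 + q)/2 = -q*(1/15 + q))
p*U(r(F(5))) = 8*(-(4 + 5²)*(1/15 + (4 + 5²))) = 8*(-(4 + 25)*(1/15 + (4 + 25))) = 8*(-1*29*(1/15 + 29)) = 8*(-1*29*436/15) = 8*(-12644/15) = -101152/15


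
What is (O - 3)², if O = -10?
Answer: 169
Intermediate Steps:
(O - 3)² = (-10 - 3)² = (-13)² = 169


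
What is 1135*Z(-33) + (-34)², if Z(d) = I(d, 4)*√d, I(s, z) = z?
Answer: 1156 + 4540*I*√33 ≈ 1156.0 + 26080.0*I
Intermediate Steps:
Z(d) = 4*√d
1135*Z(-33) + (-34)² = 1135*(4*√(-33)) + (-34)² = 1135*(4*(I*√33)) + 1156 = 1135*(4*I*√33) + 1156 = 4540*I*√33 + 1156 = 1156 + 4540*I*√33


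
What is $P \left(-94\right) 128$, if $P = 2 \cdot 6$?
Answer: $-144384$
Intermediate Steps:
$P = 12$
$P \left(-94\right) 128 = 12 \left(-94\right) 128 = \left(-1128\right) 128 = -144384$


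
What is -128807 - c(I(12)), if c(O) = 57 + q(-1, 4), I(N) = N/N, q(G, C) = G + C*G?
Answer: -128859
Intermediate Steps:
I(N) = 1
c(O) = 52 (c(O) = 57 - (1 + 4) = 57 - 1*5 = 57 - 5 = 52)
-128807 - c(I(12)) = -128807 - 1*52 = -128807 - 52 = -128859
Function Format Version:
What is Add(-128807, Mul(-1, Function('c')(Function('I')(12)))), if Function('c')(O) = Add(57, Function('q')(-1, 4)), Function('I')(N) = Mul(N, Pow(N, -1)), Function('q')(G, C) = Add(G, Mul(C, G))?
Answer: -128859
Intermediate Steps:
Function('I')(N) = 1
Function('c')(O) = 52 (Function('c')(O) = Add(57, Mul(-1, Add(1, 4))) = Add(57, Mul(-1, 5)) = Add(57, -5) = 52)
Add(-128807, Mul(-1, Function('c')(Function('I')(12)))) = Add(-128807, Mul(-1, 52)) = Add(-128807, -52) = -128859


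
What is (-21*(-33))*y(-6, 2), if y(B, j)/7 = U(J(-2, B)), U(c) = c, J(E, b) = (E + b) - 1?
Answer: -43659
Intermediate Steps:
J(E, b) = -1 + E + b
y(B, j) = -21 + 7*B (y(B, j) = 7*(-1 - 2 + B) = 7*(-3 + B) = -21 + 7*B)
(-21*(-33))*y(-6, 2) = (-21*(-33))*(-21 + 7*(-6)) = 693*(-21 - 42) = 693*(-63) = -43659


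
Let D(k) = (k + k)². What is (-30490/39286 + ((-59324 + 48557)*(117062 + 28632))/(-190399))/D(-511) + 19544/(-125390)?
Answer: -36241441852635375931/244910372043216539660 ≈ -0.14798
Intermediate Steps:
D(k) = 4*k² (D(k) = (2*k)² = 4*k²)
(-30490/39286 + ((-59324 + 48557)*(117062 + 28632))/(-190399))/D(-511) + 19544/(-125390) = (-30490/39286 + ((-59324 + 48557)*(117062 + 28632))/(-190399))/((4*(-511)²)) + 19544/(-125390) = (-30490*1/39286 - 10767*145694*(-1/190399))/((4*261121)) + 19544*(-1/125390) = (-15245/19643 - 1568687298*(-1/190399))/1044484 - 9772/62695 = (-15245/19643 + 1568687298/190399)*(1/1044484) - 9772/62695 = (30810821961859/3740007557)*(1/1044484) - 9772/62695 = 30810821961859/3906378053165588 - 9772/62695 = -36241441852635375931/244910372043216539660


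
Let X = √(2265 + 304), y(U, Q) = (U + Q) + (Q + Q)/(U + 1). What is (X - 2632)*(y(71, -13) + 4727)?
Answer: -113338526/9 + 172247*√2569/36 ≈ -1.2351e+7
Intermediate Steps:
y(U, Q) = Q + U + 2*Q/(1 + U) (y(U, Q) = (Q + U) + (2*Q)/(1 + U) = (Q + U) + 2*Q/(1 + U) = Q + U + 2*Q/(1 + U))
X = √2569 ≈ 50.685
(X - 2632)*(y(71, -13) + 4727) = (√2569 - 2632)*((71 + 71² + 3*(-13) - 13*71)/(1 + 71) + 4727) = (-2632 + √2569)*((71 + 5041 - 39 - 923)/72 + 4727) = (-2632 + √2569)*((1/72)*4150 + 4727) = (-2632 + √2569)*(2075/36 + 4727) = (-2632 + √2569)*(172247/36) = -113338526/9 + 172247*√2569/36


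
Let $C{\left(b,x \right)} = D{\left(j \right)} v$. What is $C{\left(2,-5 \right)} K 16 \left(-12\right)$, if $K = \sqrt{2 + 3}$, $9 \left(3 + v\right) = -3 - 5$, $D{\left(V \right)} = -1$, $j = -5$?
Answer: $- \frac{2240 \sqrt{5}}{3} \approx -1669.6$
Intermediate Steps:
$v = - \frac{35}{9}$ ($v = -3 + \frac{-3 - 5}{9} = -3 + \frac{1}{9} \left(-8\right) = -3 - \frac{8}{9} = - \frac{35}{9} \approx -3.8889$)
$C{\left(b,x \right)} = \frac{35}{9}$ ($C{\left(b,x \right)} = \left(-1\right) \left(- \frac{35}{9}\right) = \frac{35}{9}$)
$K = \sqrt{5} \approx 2.2361$
$C{\left(2,-5 \right)} K 16 \left(-12\right) = \frac{35 \sqrt{5} \cdot 16}{9} \left(-12\right) = \frac{35 \cdot 16 \sqrt{5}}{9} \left(-12\right) = \frac{560 \sqrt{5}}{9} \left(-12\right) = - \frac{2240 \sqrt{5}}{3}$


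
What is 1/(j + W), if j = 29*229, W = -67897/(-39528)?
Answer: 39528/262573345 ≈ 0.00015054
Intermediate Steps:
W = 67897/39528 (W = -67897*(-1/39528) = 67897/39528 ≈ 1.7177)
j = 6641
1/(j + W) = 1/(6641 + 67897/39528) = 1/(262573345/39528) = 39528/262573345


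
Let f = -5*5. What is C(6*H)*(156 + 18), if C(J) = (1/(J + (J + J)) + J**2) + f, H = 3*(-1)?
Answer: 468205/9 ≈ 52023.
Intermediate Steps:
H = -3
f = -25
C(J) = -25 + J**2 + 1/(3*J) (C(J) = (1/(J + (J + J)) + J**2) - 25 = (1/(J + 2*J) + J**2) - 25 = (1/(3*J) + J**2) - 25 = (J**2 + 1/(3*J)) - 25 = -25 + J**2 + 1/(3*J))
C(6*H)*(156 + 18) = (-25 + (6*(-3))**2 + 1/(3*((6*(-3)))))*(156 + 18) = (-25 + (-18)**2 + (1/3)/(-18))*174 = (-25 + 324 + (1/3)*(-1/18))*174 = (-25 + 324 - 1/54)*174 = (16145/54)*174 = 468205/9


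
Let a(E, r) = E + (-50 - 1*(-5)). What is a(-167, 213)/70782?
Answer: -106/35391 ≈ -0.0029951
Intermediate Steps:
a(E, r) = -45 + E (a(E, r) = E + (-50 + 5) = E - 45 = -45 + E)
a(-167, 213)/70782 = (-45 - 167)/70782 = -212*1/70782 = -106/35391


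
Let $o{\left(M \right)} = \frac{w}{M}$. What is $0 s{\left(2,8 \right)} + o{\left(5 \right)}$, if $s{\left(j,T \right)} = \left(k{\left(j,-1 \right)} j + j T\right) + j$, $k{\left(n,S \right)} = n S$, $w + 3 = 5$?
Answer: $\frac{2}{5} \approx 0.4$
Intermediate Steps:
$w = 2$ ($w = -3 + 5 = 2$)
$k{\left(n,S \right)} = S n$
$o{\left(M \right)} = \frac{2}{M}$
$s{\left(j,T \right)} = j - j^{2} + T j$ ($s{\left(j,T \right)} = \left(- j j + j T\right) + j = \left(- j^{2} + T j\right) + j = j - j^{2} + T j$)
$0 s{\left(2,8 \right)} + o{\left(5 \right)} = 0 \cdot 2 \left(1 + 8 - 2\right) + \frac{2}{5} = 0 \cdot 2 \left(1 + 8 - 2\right) + 2 \cdot \frac{1}{5} = 0 \cdot 2 \cdot 7 + \frac{2}{5} = 0 \cdot 14 + \frac{2}{5} = 0 + \frac{2}{5} = \frac{2}{5}$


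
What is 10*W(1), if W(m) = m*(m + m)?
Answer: 20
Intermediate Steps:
W(m) = 2*m² (W(m) = m*(2*m) = 2*m²)
10*W(1) = 10*(2*1²) = 10*(2*1) = 10*2 = 20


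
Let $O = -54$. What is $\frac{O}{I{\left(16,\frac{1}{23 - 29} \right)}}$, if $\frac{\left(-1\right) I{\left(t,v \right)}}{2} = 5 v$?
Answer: $- \frac{162}{5} \approx -32.4$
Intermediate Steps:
$I{\left(t,v \right)} = - 10 v$ ($I{\left(t,v \right)} = - 2 \cdot 5 v = - 10 v$)
$\frac{O}{I{\left(16,\frac{1}{23 - 29} \right)}} = - \frac{54}{\left(-10\right) \frac{1}{23 - 29}} = - \frac{54}{\left(-10\right) \frac{1}{-6}} = - \frac{54}{\left(-10\right) \left(- \frac{1}{6}\right)} = - \frac{54}{\frac{5}{3}} = \left(-54\right) \frac{3}{5} = - \frac{162}{5}$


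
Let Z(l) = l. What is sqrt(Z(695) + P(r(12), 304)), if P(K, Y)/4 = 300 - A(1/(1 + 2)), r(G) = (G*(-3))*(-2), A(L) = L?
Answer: sqrt(17043)/3 ≈ 43.516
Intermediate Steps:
r(G) = 6*G (r(G) = -3*G*(-2) = 6*G)
P(K, Y) = 3596/3 (P(K, Y) = 4*(300 - 1/(1 + 2)) = 4*(300 - 1/3) = 4*(899/3) = 3596/3)
sqrt(Z(695) + P(r(12), 304)) = sqrt(695 + 3596/3) = sqrt(5681/3) = sqrt(17043)/3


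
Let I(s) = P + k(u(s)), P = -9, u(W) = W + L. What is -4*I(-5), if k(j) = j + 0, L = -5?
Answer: 76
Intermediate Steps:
u(W) = -5 + W (u(W) = W - 5 = -5 + W)
k(j) = j
I(s) = -14 + s (I(s) = -9 + (-5 + s) = -14 + s)
-4*I(-5) = -4*(-14 - 5) = -4*(-19) = 76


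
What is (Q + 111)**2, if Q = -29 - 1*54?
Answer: 784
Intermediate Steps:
Q = -83 (Q = -29 - 54 = -83)
(Q + 111)**2 = (-83 + 111)**2 = 28**2 = 784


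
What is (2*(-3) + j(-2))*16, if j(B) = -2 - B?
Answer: -96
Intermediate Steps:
(2*(-3) + j(-2))*16 = (2*(-3) + (-2 - 1*(-2)))*16 = (-6 + (-2 + 2))*16 = (-6 + 0)*16 = -6*16 = -96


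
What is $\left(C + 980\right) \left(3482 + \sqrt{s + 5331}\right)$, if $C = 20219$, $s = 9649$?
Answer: $73814918 + 42398 \sqrt{3745} \approx 7.6409 \cdot 10^{7}$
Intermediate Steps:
$\left(C + 980\right) \left(3482 + \sqrt{s + 5331}\right) = \left(20219 + 980\right) \left(3482 + \sqrt{9649 + 5331}\right) = 21199 \left(3482 + \sqrt{14980}\right) = 21199 \left(3482 + 2 \sqrt{3745}\right) = 73814918 + 42398 \sqrt{3745}$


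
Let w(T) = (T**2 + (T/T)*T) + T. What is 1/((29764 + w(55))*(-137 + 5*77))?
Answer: 1/8158952 ≈ 1.2256e-7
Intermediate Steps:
w(T) = T**2 + 2*T (w(T) = (T**2 + 1*T) + T = (T**2 + T) + T = (T + T**2) + T = T**2 + 2*T)
1/((29764 + w(55))*(-137 + 5*77)) = 1/((29764 + 55*(2 + 55))*(-137 + 5*77)) = 1/((29764 + 55*57)*(-137 + 385)) = 1/((29764 + 3135)*248) = (1/248)/32899 = (1/32899)*(1/248) = 1/8158952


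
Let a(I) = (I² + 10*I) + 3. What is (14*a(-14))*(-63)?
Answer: -52038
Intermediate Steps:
a(I) = 3 + I² + 10*I
(14*a(-14))*(-63) = (14*(3 + (-14)² + 10*(-14)))*(-63) = (14*(3 + 196 - 140))*(-63) = (14*59)*(-63) = 826*(-63) = -52038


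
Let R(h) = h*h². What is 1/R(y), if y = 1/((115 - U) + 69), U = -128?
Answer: 30371328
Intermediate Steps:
y = 1/312 (y = 1/((115 - 1*(-128)) + 69) = 1/((115 + 128) + 69) = 1/(243 + 69) = 1/312 ≈ 0.0032051)
R(h) = h³
1/R(y) = 1/((1/312)³) = 1/(1/30371328) = 30371328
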